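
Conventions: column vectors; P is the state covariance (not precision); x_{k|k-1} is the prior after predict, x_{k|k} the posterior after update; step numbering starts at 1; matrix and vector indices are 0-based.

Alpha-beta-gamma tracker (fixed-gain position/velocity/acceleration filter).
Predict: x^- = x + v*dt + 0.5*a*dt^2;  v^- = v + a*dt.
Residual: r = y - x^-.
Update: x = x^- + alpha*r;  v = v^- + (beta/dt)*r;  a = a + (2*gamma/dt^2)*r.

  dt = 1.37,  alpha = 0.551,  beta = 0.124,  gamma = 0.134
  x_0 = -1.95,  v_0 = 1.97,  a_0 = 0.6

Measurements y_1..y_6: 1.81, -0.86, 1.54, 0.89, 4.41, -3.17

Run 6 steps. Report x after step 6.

x_post = -1.8331

step 1: x_pred=1.3120  r=0.4980  x^+=1.5864  v^+=2.8371  a^+=0.6711
step 2: x_pred=6.1030  r=-6.9630  x^+=2.2664  v^+=3.1263  a^+=-0.3231
step 3: x_pred=6.2461  r=-4.7061  x^+=3.6531  v^+=2.2576  a^+=-0.9951
step 4: x_pred=5.8122  r=-4.9222  x^+=3.1001  v^+=0.4488  a^+=-1.6979
step 5: x_pred=2.1215  r=2.2885  x^+=3.3825  v^+=-1.6702  a^+=-1.3712
step 6: x_pred=-0.1925  r=-2.9775  x^+=-1.8331  v^+=-3.8182  a^+=-1.7963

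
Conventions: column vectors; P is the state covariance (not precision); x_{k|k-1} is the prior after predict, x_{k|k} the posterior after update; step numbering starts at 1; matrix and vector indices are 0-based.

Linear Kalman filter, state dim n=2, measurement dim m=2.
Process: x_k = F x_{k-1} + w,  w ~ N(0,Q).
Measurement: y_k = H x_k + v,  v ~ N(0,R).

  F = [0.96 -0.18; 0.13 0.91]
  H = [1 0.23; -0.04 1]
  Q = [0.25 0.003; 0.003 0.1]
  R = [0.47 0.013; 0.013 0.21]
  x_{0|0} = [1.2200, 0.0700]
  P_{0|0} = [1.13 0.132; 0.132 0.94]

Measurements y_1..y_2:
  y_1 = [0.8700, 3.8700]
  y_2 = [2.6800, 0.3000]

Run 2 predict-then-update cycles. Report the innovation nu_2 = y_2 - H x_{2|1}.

step 1: x^-=[1.1586, 0.2223]  P^-=[1.2762 0.1023; 0.1023 0.9287]  S=[1.8424 0.2769; 0.2769 1.1326]  K=[0.7253 -0.1321; 0.0506 0.8040]  nu=[-0.3397, 3.6940]  x^+=[0.4242, 3.1752]  P^+=[0.3403 -0.0047; -0.0047 0.1693]
step 2: x^-=[-0.1643, 2.9446]  P^-=[0.5707 0.0137; 0.0137 0.2448]  S=[1.0600 0.0601; 0.0601 0.4547]  K=[0.5466 -0.0922; 0.0359 0.5326]  nu=[2.1670, -2.6511]  x^+=[1.2648, 1.6104]  P^+=[0.2562 -0.0020; -0.0020 0.1122]

innov = [2.1670, -2.6511]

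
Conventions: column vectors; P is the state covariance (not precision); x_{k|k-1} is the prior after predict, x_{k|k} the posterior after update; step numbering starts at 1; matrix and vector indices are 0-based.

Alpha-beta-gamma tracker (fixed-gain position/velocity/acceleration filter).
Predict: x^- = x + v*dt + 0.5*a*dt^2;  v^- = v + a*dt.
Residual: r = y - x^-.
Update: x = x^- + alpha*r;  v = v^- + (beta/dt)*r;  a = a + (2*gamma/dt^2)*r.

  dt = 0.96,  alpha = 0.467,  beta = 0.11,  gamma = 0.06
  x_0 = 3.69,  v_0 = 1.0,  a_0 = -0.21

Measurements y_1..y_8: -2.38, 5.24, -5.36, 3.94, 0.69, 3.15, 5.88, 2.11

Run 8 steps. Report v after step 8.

v_post = 1.6598

step 1: x_pred=4.5532  r=-6.9332  x^+=1.3154  v^+=0.0040  a^+=-1.1128
step 2: x_pred=0.8065  r=4.4335  x^+=2.8769  v^+=-0.5563  a^+=-0.5355
step 3: x_pred=2.0961  r=-7.4561  x^+=-1.3859  v^+=-1.9247  a^+=-1.5063
step 4: x_pred=-3.9277  r=7.8677  x^+=-0.2535  v^+=-2.4693  a^+=-0.4819
step 5: x_pred=-2.8460  r=3.5360  x^+=-1.1947  v^+=-2.5267  a^+=-0.0215
step 6: x_pred=-3.6302  r=6.7802  x^+=-0.4639  v^+=-1.7704  a^+=0.8614
step 7: x_pred=-1.7666  r=7.6466  x^+=1.8044  v^+=-0.0673  a^+=1.8570
step 8: x_pred=2.5955  r=-0.4855  x^+=2.3687  v^+=1.6598  a^+=1.7938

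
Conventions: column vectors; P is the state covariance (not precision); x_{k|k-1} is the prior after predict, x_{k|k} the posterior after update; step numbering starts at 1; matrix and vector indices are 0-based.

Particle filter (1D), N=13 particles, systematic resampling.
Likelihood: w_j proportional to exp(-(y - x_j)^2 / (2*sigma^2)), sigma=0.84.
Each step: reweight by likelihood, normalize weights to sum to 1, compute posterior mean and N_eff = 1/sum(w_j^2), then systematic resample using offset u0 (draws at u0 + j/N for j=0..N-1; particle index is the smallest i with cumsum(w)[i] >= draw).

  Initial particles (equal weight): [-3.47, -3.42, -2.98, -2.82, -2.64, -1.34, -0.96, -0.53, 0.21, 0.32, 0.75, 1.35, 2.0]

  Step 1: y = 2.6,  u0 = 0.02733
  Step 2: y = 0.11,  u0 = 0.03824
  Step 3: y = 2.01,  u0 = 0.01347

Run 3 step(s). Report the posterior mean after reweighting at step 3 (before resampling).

post_mean = 1.3766

step 1: w=[0.0000, 0.0000, 0.0000, 0.0000, 0.0000, 0.0000, 0.0001, 0.0008, 0.0141, 0.0203, 0.0715, 0.2671, 0.6261]  mean=1.6754  Neff=2.1317  idx=[9, 10, 11, 11, 11, 12, 12, 12, 12, 12, 12, 12, 12]
step 2: w=[0.2882, 0.2225, 0.1000, 0.1000, 0.1000, 0.0237, 0.0237, 0.0237, 0.0237, 0.0237, 0.0237, 0.0237, 0.0237]  mean=1.0427  Neff=5.9864  idx=[0, 0, 0, 0, 1, 1, 1, 2, 3, 4, 4, 8, 11]
step 3: w=[0.0205, 0.0205, 0.0205, 0.0205, 0.0504, 0.0504, 0.0504, 0.1140, 0.1140, 0.1140, 0.1140, 0.1553, 0.1553]  mean=1.3766  Neff=9.1288  idx=[0, 4, 5, 7, 7, 8, 9, 9, 10, 11, 11, 12, 12]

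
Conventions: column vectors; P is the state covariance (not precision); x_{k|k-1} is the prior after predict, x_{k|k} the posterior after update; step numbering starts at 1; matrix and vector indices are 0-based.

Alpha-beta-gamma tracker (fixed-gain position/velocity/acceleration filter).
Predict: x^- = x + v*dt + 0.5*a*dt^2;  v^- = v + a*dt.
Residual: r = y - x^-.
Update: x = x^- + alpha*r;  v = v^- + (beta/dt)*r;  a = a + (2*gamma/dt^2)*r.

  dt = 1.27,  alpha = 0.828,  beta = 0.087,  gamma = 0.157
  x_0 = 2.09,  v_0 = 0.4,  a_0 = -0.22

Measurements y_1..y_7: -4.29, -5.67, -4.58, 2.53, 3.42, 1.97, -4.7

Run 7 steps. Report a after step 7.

a_post = 0.4083

step 1: x_pred=2.4206  r=-6.7106  x^+=-3.1358  v^+=-0.3391  a^+=-1.5264
step 2: x_pred=-4.7974  r=-0.8726  x^+=-5.5199  v^+=-2.3374  a^+=-1.6963
step 3: x_pred=-9.8564  r=5.2764  x^+=-5.4875  v^+=-4.1303  a^+=-0.6691
step 4: x_pred=-11.2726  r=13.8026  x^+=0.1560  v^+=-4.0345  a^+=2.0180
step 5: x_pred=-3.3404  r=6.7604  x^+=2.2572  v^+=-1.0085  a^+=3.3341
step 6: x_pred=3.6653  r=-1.6953  x^+=2.2616  v^+=3.1097  a^+=3.0041
step 7: x_pred=8.6336  r=-13.3336  x^+=-2.4066  v^+=6.0115  a^+=0.4083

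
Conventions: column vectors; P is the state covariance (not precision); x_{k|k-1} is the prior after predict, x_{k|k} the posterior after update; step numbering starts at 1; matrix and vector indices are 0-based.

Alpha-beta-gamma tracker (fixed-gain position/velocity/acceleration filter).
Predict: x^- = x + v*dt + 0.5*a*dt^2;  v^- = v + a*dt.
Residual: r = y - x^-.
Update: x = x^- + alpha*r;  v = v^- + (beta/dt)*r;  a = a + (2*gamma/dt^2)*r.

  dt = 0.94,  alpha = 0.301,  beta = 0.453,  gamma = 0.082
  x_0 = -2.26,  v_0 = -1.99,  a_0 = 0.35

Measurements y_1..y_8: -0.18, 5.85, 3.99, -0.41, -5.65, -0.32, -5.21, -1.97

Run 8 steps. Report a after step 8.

step 1: x_pred=-3.9760  r=3.7960  x^+=-2.8334  v^+=0.1683  a^+=1.0545
step 2: x_pred=-2.2092  r=8.0592  x^+=0.2166  v^+=5.0435  a^+=2.5504
step 3: x_pred=6.0842  r=-2.0942  x^+=5.4539  v^+=6.4316  a^+=2.1617
step 4: x_pred=12.4546  r=-12.8646  x^+=8.5824  v^+=2.2639  a^+=-0.2260
step 5: x_pred=10.6106  r=-16.2606  x^+=5.7162  v^+=-5.7848  a^+=-3.2441
step 6: x_pred=-1.1547  r=0.8347  x^+=-0.9035  v^+=-8.4319  a^+=-3.0891
step 7: x_pred=-10.1943  r=4.9843  x^+=-8.6940  v^+=-8.9337  a^+=-2.1640
step 8: x_pred=-18.0478  r=16.0778  x^+=-13.2084  v^+=-3.2198  a^+=0.8201

a_post = 0.8201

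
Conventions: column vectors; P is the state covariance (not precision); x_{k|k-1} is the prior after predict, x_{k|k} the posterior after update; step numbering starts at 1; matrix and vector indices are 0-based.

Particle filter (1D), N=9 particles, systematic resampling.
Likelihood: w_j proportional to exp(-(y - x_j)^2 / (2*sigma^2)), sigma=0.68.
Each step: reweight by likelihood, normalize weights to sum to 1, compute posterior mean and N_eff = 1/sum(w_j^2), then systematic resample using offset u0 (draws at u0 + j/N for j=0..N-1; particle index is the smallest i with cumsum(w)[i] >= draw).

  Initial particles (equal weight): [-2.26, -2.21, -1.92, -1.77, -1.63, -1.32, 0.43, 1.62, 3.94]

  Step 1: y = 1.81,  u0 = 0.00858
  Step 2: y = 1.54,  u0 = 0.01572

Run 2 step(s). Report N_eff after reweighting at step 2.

N_eff = 8.4655

step 1: w=[0.0000, 0.0000, 0.0000, 0.0000, 0.0000, 0.0000, 0.1163, 0.8769, 0.0068]  mean=1.4972  Neff=1.2779  idx=[6, 7, 7, 7, 7, 7, 7, 7, 7]
step 2: w=[0.0321, 0.1210, 0.1210, 0.1210, 0.1210, 0.1210, 0.1210, 0.1210, 0.1210]  mean=1.5817  Neff=8.4655  idx=[0, 1, 2, 3, 4, 5, 6, 7, 8]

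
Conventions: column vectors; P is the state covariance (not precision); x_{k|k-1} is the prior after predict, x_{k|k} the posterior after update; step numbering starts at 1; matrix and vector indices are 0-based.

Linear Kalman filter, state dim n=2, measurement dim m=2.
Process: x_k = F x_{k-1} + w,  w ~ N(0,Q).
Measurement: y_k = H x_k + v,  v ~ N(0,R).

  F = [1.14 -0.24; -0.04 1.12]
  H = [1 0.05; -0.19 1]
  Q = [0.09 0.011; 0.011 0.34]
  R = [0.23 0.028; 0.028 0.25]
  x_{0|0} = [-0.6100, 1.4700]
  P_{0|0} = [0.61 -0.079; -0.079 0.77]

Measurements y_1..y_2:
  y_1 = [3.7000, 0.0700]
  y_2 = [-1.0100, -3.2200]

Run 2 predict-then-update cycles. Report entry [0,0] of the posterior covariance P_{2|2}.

step 1: x^-=[-1.0482, 1.6708]  P^-=[0.9703 -0.3254; -0.3254 1.3139]  S=[1.1711 -0.4130; -0.4130 1.7226]  K=[0.7759 -0.1099; 0.0654 0.8143]  nu=[4.6647, -1.8000]  x^+=[2.7691, 0.5101]  P^+=[0.1740 0.0273; 0.0273 0.2106]
step 2: x^-=[3.0343, 0.4606]  P^-=[0.3133 -0.0184; -0.0184 0.6020]  S=[0.5430 -0.0197; -0.0197 0.8703]  K=[0.5726 -0.0766; 0.0468 0.6968]  nu=[-4.0673, -3.1041]  x^+=[0.9433, -1.8925]  P^+=[0.1285 0.0213; 0.0213 0.1796]

P_post[0,0] = 0.1285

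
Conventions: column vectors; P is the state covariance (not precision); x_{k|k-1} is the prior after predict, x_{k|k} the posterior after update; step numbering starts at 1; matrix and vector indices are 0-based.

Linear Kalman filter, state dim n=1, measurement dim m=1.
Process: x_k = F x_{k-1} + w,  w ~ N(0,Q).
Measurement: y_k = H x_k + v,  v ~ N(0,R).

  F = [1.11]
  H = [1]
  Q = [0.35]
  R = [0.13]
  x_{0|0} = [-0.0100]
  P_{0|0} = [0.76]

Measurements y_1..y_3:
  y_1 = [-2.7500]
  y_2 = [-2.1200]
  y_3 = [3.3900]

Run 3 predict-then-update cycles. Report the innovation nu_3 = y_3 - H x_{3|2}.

step 1: x^-=[-0.0111]  P^-=[1.2864]  S=[1.4164]  K=[0.9082]  nu=[-2.7389]  x^+=[-2.4986]  P^+=[0.1181]
step 2: x^-=[-2.7735]  P^-=[0.4955]  S=[0.6255]  K=[0.7922]  nu=[0.6535]  x^+=[-2.2558]  P^+=[0.1030]
step 3: x^-=[-2.5040]  P^-=[0.4769]  S=[0.6069]  K=[0.7858]  nu=[5.8940]  x^+=[2.1275]  P^+=[0.1022]

innov = [5.8940]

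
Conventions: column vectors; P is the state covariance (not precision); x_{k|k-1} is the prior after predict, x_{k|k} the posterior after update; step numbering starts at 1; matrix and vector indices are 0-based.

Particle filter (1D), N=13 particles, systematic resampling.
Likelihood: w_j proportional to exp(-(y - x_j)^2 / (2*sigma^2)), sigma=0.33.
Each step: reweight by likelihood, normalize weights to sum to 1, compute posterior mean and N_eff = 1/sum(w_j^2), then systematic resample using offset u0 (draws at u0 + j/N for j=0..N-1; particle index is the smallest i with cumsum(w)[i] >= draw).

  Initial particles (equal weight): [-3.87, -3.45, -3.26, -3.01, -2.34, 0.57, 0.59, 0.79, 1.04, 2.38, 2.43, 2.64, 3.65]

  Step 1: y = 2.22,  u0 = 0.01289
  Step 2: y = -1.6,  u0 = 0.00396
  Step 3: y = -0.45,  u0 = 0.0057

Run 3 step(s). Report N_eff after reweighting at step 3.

N_eff = 12.4697

step 1: w=[0.0000, 0.0000, 0.0000, 0.0000, 0.0000, 0.0000, 0.0000, 0.0000, 0.0008, 0.4130, 0.3794, 0.2067, 0.0000]  mean=2.4516  Neff=2.7989  idx=[9, 9, 9, 9, 9, 9, 10, 10, 10, 10, 10, 11, 11]
step 2: w=[0.1472, 0.1472, 0.1472, 0.1472, 0.1472, 0.1472, 0.0234, 0.0234, 0.0234, 0.0234, 0.0234, 0.0000, 0.0000]  mean=2.3859  Neff=7.5368  idx=[0, 0, 1, 1, 2, 2, 3, 3, 4, 4, 5, 5, 7]
step 3: w=[0.0815, 0.0815, 0.0815, 0.0815, 0.0815, 0.0815, 0.0815, 0.0815, 0.0815, 0.0815, 0.0815, 0.0815, 0.0220]  mean=2.3811  Neff=12.4697  idx=[0, 1, 1, 2, 3, 4, 5, 6, 7, 8, 9, 10, 11]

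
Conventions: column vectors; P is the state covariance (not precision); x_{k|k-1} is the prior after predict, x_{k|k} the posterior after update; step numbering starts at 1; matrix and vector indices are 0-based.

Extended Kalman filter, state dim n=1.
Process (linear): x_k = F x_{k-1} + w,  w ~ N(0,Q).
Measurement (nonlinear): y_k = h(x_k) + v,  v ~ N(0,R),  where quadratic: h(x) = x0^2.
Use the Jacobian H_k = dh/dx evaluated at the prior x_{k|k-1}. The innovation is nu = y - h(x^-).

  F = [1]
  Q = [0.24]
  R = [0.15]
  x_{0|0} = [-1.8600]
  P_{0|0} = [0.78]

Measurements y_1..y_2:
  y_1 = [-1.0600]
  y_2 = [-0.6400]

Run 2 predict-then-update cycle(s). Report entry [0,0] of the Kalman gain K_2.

step 1: x^-=[-1.8600]  P^-=[1.0200]  H_jac=[-3.7200]  S=[14.2652]  K=[-0.2660]  nu=[-4.5196]  x^+=[-0.6578]  P^+=[0.0107]
step 2: x^-=[-0.6578]  P^-=[0.2507]  H_jac=[-1.3157]  S=[0.5840]  K=[-0.5648]  nu=[-1.0727]  x^+=[-0.0519]  P^+=[0.0644]

K[0,0] = -0.5648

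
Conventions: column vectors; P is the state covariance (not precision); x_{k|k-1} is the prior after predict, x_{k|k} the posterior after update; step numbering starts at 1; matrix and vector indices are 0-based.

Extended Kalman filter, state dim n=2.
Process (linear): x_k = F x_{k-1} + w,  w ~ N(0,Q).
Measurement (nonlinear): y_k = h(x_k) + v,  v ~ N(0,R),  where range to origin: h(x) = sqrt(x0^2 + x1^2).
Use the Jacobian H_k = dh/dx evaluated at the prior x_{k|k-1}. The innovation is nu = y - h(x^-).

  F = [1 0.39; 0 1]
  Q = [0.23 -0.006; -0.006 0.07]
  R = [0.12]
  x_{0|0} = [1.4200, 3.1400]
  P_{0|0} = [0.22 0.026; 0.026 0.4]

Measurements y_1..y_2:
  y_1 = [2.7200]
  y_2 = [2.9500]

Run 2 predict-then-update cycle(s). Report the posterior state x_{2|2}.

x_post = [2.2959, 2.1184]

step 1: x^-=[2.6446, 3.1400]  P^-=[0.5311 0.1760; 0.1760 0.4700]  H_jac=[0.6442 0.7649]  S=[0.7888]  K=[0.6044; 0.5995]  nu=[-1.3853]  x^+=[1.8073, 2.3095]  P^+=[0.2430 -0.1098; -0.1098 0.1865]
step 2: x^-=[2.7080, 2.3095]  P^-=[0.4157 -0.0431; -0.0431 0.2565]  H_jac=[0.7609 0.6489]  S=[0.4262]  K=[0.6766; 0.3137]  nu=[-0.6091]  x^+=[2.2959, 2.1184]  P^+=[0.2206 -0.1335; -0.1335 0.2146]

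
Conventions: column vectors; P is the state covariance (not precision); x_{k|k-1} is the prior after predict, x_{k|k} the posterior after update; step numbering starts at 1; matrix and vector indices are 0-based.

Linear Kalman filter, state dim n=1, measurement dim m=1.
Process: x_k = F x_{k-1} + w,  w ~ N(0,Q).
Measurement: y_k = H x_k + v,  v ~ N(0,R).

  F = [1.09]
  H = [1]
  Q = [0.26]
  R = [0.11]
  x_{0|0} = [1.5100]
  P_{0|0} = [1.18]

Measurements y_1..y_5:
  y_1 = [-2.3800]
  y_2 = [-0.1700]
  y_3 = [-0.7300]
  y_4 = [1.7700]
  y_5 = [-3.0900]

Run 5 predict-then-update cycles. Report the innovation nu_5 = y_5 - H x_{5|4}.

innov = [-4.3664]

step 1: x^-=[1.6459]  P^-=[1.6620]  S=[1.7720]  K=[0.9379]  nu=[-4.0259]  x^+=[-2.1301]  P^+=[0.1032]
step 2: x^-=[-2.3218]  P^-=[0.3826]  S=[0.4926]  K=[0.7767]  nu=[2.1518]  x^+=[-0.6505]  P^+=[0.0854]
step 3: x^-=[-0.7091]  P^-=[0.3615]  S=[0.4715]  K=[0.7667]  nu=[-0.0209]  x^+=[-0.7251]  P^+=[0.0843]
step 4: x^-=[-0.7904]  P^-=[0.3602]  S=[0.4702]  K=[0.7661]  nu=[2.5604]  x^+=[1.1710]  P^+=[0.0843]
step 5: x^-=[1.2764]  P^-=[0.3601]  S=[0.4701]  K=[0.7660]  nu=[-4.3664]  x^+=[-2.0683]  P^+=[0.0843]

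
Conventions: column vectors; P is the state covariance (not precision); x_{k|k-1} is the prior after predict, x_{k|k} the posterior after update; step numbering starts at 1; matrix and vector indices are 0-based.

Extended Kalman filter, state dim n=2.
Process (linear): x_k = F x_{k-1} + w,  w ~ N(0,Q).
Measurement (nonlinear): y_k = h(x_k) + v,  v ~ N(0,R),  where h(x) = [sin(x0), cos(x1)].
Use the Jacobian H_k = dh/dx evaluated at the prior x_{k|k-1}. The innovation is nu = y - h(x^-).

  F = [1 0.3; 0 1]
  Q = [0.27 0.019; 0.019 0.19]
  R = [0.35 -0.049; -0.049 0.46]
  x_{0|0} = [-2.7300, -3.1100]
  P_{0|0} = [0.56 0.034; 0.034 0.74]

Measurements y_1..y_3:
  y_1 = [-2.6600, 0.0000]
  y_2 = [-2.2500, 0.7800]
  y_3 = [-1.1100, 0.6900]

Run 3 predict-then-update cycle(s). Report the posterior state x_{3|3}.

step 1: x^-=[-3.6630, -3.1100]  P^-=[0.9170 0.2750; 0.2750 0.9300]  H_jac=[-0.8671 0.0000; 0.0000 0.0316]  S=[1.0395 -0.0565; -0.0565 0.4609]  K=[-0.7690 -0.0755; -0.2275 0.0358]  nu=[-3.1581, 0.9995]  x^+=[-1.3097, -2.3559]  P^+=[0.3061 0.0938; 0.0938 0.8747]
step 2: x^-=[-2.0165, -2.3559]  P^-=[0.7112 0.3752; 0.3752 1.0647]  H_jac=[-0.4311 0.0000; 0.0000 0.7073]  S=[0.4822 -0.1634; -0.1634 0.9927]  K=[-0.5774 0.1723; -0.0830 0.7450]  nu=[-1.3477, 1.4869]  x^+=[-0.9821, -1.1363]  P^+=[0.4884 0.1521; 0.1521 0.4902]
step 3: x^-=[-1.3230, -1.1363]  P^-=[0.8938 0.3181; 0.3181 0.6802]  H_jac=[0.2453 0.0000; 0.0000 0.9071]  S=[0.4038 0.0218; 0.0218 1.0197]  K=[0.5283 0.2717; 0.1608 0.6017]  nu=[-0.1406, 0.2691]  x^+=[-1.3241, -0.9970]  P^+=[0.6995 0.1093; 0.1093 0.2964]

x_post = [-1.3241, -0.9970]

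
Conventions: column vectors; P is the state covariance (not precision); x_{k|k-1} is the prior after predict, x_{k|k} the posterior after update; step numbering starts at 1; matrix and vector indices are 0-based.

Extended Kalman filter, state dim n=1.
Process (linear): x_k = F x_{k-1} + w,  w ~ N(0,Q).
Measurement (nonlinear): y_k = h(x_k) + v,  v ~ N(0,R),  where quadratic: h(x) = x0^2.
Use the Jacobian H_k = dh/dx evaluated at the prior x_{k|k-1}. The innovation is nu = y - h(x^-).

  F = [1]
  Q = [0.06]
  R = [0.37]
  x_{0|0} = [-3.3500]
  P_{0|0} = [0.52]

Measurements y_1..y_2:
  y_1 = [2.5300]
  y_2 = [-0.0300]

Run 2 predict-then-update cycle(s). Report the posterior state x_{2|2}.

step 1: x^-=[-3.3500]  P^-=[0.5800]  H_jac=[-6.7000]  S=[26.4062]  K=[-0.1472]  nu=[-8.6925]  x^+=[-2.0708]  P^+=[0.0081]
step 2: x^-=[-2.0708]  P^-=[0.0681]  H_jac=[-4.1416]  S=[1.5386]  K=[-0.1834]  nu=[-4.3182]  x^+=[-1.2789]  P^+=[0.0164]

x_post = [-1.2789]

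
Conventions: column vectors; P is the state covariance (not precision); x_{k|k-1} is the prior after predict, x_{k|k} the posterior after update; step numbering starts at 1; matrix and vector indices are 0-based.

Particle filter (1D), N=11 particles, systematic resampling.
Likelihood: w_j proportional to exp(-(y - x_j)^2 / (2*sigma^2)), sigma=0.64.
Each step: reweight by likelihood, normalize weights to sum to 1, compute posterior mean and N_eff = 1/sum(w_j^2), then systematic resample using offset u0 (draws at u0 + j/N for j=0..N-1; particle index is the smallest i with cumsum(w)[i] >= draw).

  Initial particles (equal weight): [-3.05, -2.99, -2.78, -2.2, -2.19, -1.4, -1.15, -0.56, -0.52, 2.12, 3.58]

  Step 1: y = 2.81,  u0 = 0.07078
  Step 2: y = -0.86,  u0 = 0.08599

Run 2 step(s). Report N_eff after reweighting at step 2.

step 1: w=[0.0000, 0.0000, 0.0000, 0.0000, 0.0000, 0.0000, 0.0000, 0.0000, 0.0000, 0.5356, 0.4644]  mean=2.7980  Neff=1.9899  idx=[9, 9, 9, 9, 9, 9, 10, 10, 10, 10, 10]
step 2: w=[0.1667, 0.1667, 0.1667, 0.1667, 0.1667, 0.1667, 0.0000, 0.0000, 0.0000, 0.0000, 0.0000]  mean=2.1200  Neff=6.0000  idx=[0, 1, 1, 2, 2, 3, 3, 4, 4, 5, 5]

N_eff = 6.0000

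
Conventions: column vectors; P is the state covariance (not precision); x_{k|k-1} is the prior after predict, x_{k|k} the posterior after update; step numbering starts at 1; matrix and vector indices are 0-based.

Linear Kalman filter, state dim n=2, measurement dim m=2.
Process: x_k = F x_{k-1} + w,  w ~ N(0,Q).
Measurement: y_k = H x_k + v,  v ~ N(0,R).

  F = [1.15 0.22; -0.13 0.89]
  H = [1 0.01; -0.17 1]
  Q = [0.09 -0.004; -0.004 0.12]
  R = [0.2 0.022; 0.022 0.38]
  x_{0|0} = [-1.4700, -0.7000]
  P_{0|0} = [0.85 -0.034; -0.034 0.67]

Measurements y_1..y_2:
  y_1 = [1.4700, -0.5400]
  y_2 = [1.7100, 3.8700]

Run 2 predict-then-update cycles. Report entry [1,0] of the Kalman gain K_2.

K[1,0] = 0.0794

step 1: x^-=[-1.8445, -0.4319]  P^-=[1.2293 -0.0337; -0.0337 0.6729]  S=[1.4287 -0.2139; -0.2139 1.0999]  K=[0.8520 -0.0550; 0.0757 0.6317]  nu=[3.3188, -0.4217]  x^+=[1.0062, -0.4471]  P^+=[0.1689 0.0266; 0.0266 0.2462]
step 2: x^-=[1.0588, -0.5287]  P^-=[0.3388 0.0454; 0.0454 0.3118]  S=[0.5397 0.0129; 0.0129 0.6861]  K=[0.6292 -0.0296; 0.0794 0.4416]  nu=[0.6565, 4.5787]  x^+=[1.3366, 1.5456]  P^+=[0.1250 0.0239; 0.0239 0.1736]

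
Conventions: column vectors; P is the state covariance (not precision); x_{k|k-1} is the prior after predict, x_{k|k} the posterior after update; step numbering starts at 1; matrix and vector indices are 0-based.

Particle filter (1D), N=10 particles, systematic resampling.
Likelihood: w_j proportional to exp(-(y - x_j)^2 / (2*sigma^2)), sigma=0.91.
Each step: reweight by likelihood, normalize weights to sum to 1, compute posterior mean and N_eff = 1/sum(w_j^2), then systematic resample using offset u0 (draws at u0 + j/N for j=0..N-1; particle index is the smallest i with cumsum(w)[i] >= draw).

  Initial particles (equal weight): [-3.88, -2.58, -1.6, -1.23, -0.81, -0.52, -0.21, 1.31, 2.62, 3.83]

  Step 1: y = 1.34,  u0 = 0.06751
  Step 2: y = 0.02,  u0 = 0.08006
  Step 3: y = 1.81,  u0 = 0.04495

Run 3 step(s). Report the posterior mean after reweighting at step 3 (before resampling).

step 1: w=[0.0000, 0.0001, 0.0029, 0.0101, 0.0334, 0.0673, 0.1275, 0.5436, 0.2022, 0.0129]  mean=1.1852  Neff=2.7889  idx=[5, 6, 7, 7, 7, 7, 7, 7, 8, 8]
step 2: w=[0.2077, 0.2399, 0.0907, 0.0907, 0.0907, 0.0907, 0.0907, 0.0907, 0.0042, 0.0042]  mean=0.5763  Neff=6.6646  idx=[0, 0, 1, 1, 2, 3, 4, 5, 6, 7]
step 3: w=[0.0070, 0.0070, 0.0157, 0.0157, 0.1591, 0.1591, 0.1591, 0.1591, 0.1591, 0.1591]  mean=1.2366  Neff=6.5593  idx=[3, 4, 5, 5, 6, 7, 7, 8, 9, 9]

post_mean = 1.2366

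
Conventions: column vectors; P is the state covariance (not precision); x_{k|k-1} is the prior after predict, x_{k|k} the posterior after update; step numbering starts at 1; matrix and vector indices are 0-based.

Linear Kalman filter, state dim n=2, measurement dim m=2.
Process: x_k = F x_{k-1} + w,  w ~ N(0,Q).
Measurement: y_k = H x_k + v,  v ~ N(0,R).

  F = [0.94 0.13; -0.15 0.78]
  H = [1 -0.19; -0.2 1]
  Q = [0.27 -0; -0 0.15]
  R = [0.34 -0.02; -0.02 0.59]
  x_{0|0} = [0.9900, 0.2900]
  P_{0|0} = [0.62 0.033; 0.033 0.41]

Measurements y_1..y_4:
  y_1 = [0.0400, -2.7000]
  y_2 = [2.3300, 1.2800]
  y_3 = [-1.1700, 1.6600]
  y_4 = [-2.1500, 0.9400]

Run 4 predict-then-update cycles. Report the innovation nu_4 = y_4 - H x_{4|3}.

innov = [-2.0162, 0.6176]

step 1: x^-=[0.9683, 0.0777]  P^-=[0.8328 -0.0223; -0.0223 0.4057]  S=[1.1959 -0.2868; -0.2868 1.0379]  K=[0.7029 0.0122; 0.0125 0.3986]  nu=[-0.9135, -2.5840]  x^+=[0.2946, -0.9637]  P^+=[0.2468 0.0425; 0.0425 0.2434]
step 2: x^-=[0.1516, -0.7959]  P^-=[0.5026 0.0202; 0.0202 0.2937]  S=[0.8455 -0.1553; -0.1553 0.8957]  K=[0.5923 0.0131; 0.0179 0.3265]  nu=[2.0272, 2.1062]  x^+=[1.3798, -0.0719]  P^+=[0.2082 0.0375; 0.0375 0.1998]
step 3: x^-=[1.2877, -0.2631]  P^-=[0.4665 0.0177; 0.0177 0.2674]  S=[0.8095 -0.1458; -0.1458 0.8690]  K=[0.5739 0.0092; 0.0142 0.3061]  nu=[-2.5076, 2.1806]  x^+=[-0.1313, 0.3688]  P^+=[0.2014 0.0343; 0.0343 0.1871]
step 4: x^-=[-0.0754, 0.3073]  P^-=[0.4595 0.0150; 0.0150 0.2604]  S=[0.8032 -0.1458; -0.1458 0.8627]  K=[0.5699 0.0072; 0.0116 0.3003]  nu=[-2.0162, 0.6176]  x^+=[-1.2199, 0.4694]  P^+=[0.1998 0.0328; 0.0328 0.1835]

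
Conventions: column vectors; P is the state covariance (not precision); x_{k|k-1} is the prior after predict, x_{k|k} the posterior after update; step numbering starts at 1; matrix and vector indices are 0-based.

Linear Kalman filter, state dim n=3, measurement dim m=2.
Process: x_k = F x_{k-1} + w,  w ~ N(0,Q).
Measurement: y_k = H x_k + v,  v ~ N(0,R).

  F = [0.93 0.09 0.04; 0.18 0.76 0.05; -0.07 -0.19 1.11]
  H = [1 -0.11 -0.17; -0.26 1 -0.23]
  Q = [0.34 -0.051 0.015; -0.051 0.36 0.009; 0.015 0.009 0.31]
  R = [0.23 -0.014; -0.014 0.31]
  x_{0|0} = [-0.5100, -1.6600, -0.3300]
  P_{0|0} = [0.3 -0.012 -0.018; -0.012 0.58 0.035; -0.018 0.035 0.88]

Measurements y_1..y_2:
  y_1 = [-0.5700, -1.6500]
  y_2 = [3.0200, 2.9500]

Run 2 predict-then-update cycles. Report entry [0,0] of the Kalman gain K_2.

step 1: x^-=[-0.6369, -1.3699, -0.0152]  P^-=[0.6025 0.0322 0.0115; 0.0322 0.7060 -0.0030; 0.0115 -0.0030 1.4044]  S=[0.8705 -0.1619; -0.1619 1.1170]  K=[0.6831 -0.0147; 0.0665 0.6348; -0.3242 -0.3415]  nu=[-0.0864, -0.4492]  x^+=[-0.6893, -1.6608, 0.1662]  P^+=[0.1928 0.0732 0.1617; 0.0732 0.2657 0.2209; 0.1617 0.2209 1.2185]
step 2: x^-=[-0.7839, -1.3780, 0.5483]  P^-=[0.5368 0.0712 0.2254; 0.0712 0.5625 0.2454; 0.2254 0.2454 1.7054]  S=[0.7397 -0.1529; -0.1529 0.8760]  K=[0.6586 -0.0222; 0.0739 0.5694; -0.1786 -0.2657]  nu=[3.7455, 4.2503]  x^+=[1.5885, 1.3191, -1.2498]  P^+=[0.2110 0.1034 0.2811; 0.1034 0.2873 0.3692; 0.2811 0.3692 1.6345]

K[0,0] = 0.6586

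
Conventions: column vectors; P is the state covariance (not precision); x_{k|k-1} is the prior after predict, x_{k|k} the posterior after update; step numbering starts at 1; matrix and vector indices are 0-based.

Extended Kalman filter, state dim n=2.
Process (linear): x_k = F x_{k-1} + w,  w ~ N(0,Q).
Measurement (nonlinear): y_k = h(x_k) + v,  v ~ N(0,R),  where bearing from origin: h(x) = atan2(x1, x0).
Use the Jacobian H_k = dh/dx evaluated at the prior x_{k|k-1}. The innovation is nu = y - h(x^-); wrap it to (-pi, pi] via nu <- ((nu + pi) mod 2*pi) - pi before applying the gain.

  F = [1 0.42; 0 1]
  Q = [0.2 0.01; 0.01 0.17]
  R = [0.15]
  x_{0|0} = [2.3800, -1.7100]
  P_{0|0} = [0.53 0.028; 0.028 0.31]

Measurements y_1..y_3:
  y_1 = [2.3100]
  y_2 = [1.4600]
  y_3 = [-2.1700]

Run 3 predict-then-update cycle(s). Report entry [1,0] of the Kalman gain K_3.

step 1: x^-=[1.6618, -1.7100]  P^-=[0.8082 0.1682; 0.1682 0.4800]  H_jac=[0.3008 0.2923]  S=[0.2937]  K=[0.9951; 0.6500]  nu=[3.1097]  x^+=[4.7562, 0.3112]  P^+=[0.5174 -0.0217; -0.0217 0.3559]
step 2: x^-=[4.8869, 0.3112]  P^-=[0.7619 0.1378; 0.1378 0.5259]  H_jac=[-0.0130 0.2038]  S=[0.1712]  K=[0.1062; 0.6155]  nu=[1.3964]  x^+=[5.0352, 1.1707]  P^+=[0.7600 0.1266; 0.1266 0.4611]
step 3: x^-=[5.5268, 1.1707]  P^-=[1.1476 0.3302; 0.3302 0.6311]  H_jac=[-0.0367 0.1732]  S=[0.1663]  K=[0.0907; 0.5844]  nu=[-2.3787]  x^+=[5.3110, -0.2194]  P^+=[1.1463 0.3214; 0.3214 0.5743]

K[1,0] = 0.5844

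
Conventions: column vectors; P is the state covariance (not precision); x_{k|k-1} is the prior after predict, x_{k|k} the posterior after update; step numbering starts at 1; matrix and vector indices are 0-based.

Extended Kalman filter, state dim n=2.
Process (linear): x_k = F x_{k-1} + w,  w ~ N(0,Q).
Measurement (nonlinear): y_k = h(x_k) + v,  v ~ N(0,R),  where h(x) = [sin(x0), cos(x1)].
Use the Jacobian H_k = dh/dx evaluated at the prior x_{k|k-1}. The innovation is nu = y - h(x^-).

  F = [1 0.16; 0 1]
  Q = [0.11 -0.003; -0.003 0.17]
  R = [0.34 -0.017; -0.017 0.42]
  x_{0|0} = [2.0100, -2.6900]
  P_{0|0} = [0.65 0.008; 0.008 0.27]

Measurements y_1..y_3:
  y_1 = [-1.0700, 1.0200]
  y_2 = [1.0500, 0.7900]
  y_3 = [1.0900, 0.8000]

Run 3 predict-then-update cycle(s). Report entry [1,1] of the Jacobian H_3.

step 1: x^-=[1.5796, -2.6900]  P^-=[0.7695 0.0482; 0.0482 0.4400]  H_jac=[-0.0088 0.0000; 0.0000 0.4364]  S=[0.3401 -0.0172; -0.0172 0.5038]  K=[-0.0178 0.0411; 0.0180 0.3818]  nu=[-2.0700, 1.9198]  x^+=[1.6955, -1.9945]  P^+=[0.7685 0.0403; 0.0403 0.3667]
step 2: x^-=[1.3764, -1.9945]  P^-=[0.9008 0.0960; 0.0960 0.5367]  H_jac=[0.1932 0.0000; 0.0000 0.9116]  S=[0.3736 -0.0001; -0.0001 0.8660]  K=[0.4658 0.1011; 0.0498 0.5650]  nu=[0.0688, 1.2011]  x^+=[1.5299, -1.3125]  P^+=[0.8109 0.0379; 0.0379 0.2594]
step 3: x^-=[1.3199, -1.3125]  P^-=[0.9396 0.0764; 0.0764 0.4294]  H_jac=[0.2483 0.0000; 0.0000 0.9668]  S=[0.3979 0.0013; 0.0013 0.8213]  K=[0.5860 0.0890; 0.0460 0.5053]  nu=[0.1213, 0.5445]  x^+=[1.4394, -1.0317]  P^+=[0.7963 0.0283; 0.0283 0.2187]

H_jac[1,1] = 0.9668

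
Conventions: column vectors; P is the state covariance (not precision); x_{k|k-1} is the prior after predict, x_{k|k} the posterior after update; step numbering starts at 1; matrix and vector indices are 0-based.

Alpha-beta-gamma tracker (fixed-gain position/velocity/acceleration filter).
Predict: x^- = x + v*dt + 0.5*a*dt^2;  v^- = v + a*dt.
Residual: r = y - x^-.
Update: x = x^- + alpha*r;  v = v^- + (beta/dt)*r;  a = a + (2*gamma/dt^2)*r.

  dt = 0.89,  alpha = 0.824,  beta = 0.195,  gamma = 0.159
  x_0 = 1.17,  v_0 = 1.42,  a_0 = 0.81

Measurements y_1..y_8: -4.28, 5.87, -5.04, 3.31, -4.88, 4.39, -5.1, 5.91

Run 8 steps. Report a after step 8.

step 1: x_pred=2.7546  r=-7.0346  x^+=-3.0419  v^+=0.5996  a^+=-2.0141
step 2: x_pred=-3.3060  r=9.1760  x^+=4.2550  v^+=0.8175  a^+=1.6697
step 3: x_pred=5.6439  r=-10.6839  x^+=-3.1596  v^+=-0.0373  a^+=-2.6195
step 4: x_pred=-4.2303  r=7.5403  x^+=1.9829  v^+=-0.7166  a^+=0.4077
step 5: x_pred=1.5066  r=-6.3866  x^+=-3.7560  v^+=-1.7531  a^+=-2.1563
step 6: x_pred=-6.1702  r=10.5602  x^+=2.5314  v^+=-1.3585  a^+=2.0832
step 7: x_pred=2.1474  r=-7.2474  x^+=-3.8245  v^+=-1.0923  a^+=-0.8263
step 8: x_pred=-5.1239  r=11.0339  x^+=3.9680  v^+=0.5898  a^+=3.6034

a_post = 3.6034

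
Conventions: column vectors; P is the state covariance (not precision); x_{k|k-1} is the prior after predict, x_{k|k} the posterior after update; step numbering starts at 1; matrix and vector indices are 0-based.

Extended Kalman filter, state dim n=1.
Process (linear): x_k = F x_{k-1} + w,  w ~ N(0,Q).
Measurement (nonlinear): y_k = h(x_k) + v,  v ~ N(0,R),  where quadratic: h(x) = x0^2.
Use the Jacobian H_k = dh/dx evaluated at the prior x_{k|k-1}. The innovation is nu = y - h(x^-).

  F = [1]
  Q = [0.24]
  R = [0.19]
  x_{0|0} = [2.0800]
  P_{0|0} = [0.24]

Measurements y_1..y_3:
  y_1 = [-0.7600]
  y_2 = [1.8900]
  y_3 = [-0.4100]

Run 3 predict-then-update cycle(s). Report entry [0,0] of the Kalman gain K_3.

K[0,0] = 0.3318

step 1: x^-=[2.0800]  P^-=[0.4800]  H_jac=[4.1600]  S=[8.4967]  K=[0.2350]  nu=[-5.0864]  x^+=[0.8846]  P^+=[0.0107]
step 2: x^-=[0.8846]  P^-=[0.2507]  H_jac=[1.7693]  S=[0.9749]  K=[0.4550]  nu=[1.1074]  x^+=[1.3886]  P^+=[0.0489]
step 3: x^-=[1.3886]  P^-=[0.2889]  H_jac=[2.7771]  S=[2.4179]  K=[0.3318]  nu=[-2.3381]  x^+=[0.6128]  P^+=[0.0227]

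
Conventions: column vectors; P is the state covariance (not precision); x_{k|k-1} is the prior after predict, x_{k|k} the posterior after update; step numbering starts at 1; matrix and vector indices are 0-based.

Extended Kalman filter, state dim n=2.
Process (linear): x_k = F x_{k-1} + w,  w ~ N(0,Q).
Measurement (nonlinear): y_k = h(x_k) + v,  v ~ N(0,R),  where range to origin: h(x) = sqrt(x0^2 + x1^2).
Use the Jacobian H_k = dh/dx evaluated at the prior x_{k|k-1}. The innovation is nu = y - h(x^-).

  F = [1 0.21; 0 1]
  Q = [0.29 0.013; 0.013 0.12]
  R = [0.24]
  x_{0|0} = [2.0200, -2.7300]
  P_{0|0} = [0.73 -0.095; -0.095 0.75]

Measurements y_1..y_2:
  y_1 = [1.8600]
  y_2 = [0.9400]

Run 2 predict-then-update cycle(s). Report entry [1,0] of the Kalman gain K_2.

K[1,0] = -0.6128

step 1: x^-=[1.4467, -2.7300]  P^-=[1.0132 0.0755; 0.0755 0.8700]  H_jac=[0.4682 -0.8836]  S=[1.0789]  K=[0.3779; -0.6797]  nu=[-1.2296]  x^+=[0.9820, -1.8942]  P^+=[0.8591 0.3526; 0.3526 0.3715]
step 2: x^-=[0.5843, -1.8942]  P^-=[1.3136 0.4436; 0.4436 0.4915]  H_jac=[0.2948 -0.9556]  S=[0.5530]  K=[-0.0664; -0.6128]  nu=[-1.0422]  x^+=[0.6535, -1.2555]  P^+=[1.3112 0.4211; 0.4211 0.2838]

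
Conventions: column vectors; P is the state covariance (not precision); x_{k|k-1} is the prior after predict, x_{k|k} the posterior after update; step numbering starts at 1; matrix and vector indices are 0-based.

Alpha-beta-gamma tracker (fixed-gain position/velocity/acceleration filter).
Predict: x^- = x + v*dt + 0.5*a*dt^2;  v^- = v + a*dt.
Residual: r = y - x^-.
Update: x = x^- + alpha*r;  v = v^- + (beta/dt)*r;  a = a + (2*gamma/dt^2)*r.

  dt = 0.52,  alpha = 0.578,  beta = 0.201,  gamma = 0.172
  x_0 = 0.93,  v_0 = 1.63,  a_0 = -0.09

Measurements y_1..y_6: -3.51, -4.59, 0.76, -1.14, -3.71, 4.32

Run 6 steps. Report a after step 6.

step 1: x_pred=1.7654  r=-5.2754  x^+=-1.2838  v^+=-0.4560  a^+=-6.8013
step 2: x_pred=-2.4404  r=-2.1496  x^+=-3.6829  v^+=-4.8236  a^+=-9.5360
step 3: x_pred=-7.4804  r=8.2404  x^+=-2.7174  v^+=-6.5971  a^+=0.9473
step 4: x_pred=-6.0198  r=4.8798  x^+=-3.1993  v^+=-4.2182  a^+=7.1554
step 5: x_pred=-4.4254  r=0.7154  x^+=-4.0119  v^+=-0.2209  a^+=8.0655
step 6: x_pred=-3.0363  r=7.3563  x^+=1.2156  v^+=6.8166  a^+=17.4241

a_post = 17.4241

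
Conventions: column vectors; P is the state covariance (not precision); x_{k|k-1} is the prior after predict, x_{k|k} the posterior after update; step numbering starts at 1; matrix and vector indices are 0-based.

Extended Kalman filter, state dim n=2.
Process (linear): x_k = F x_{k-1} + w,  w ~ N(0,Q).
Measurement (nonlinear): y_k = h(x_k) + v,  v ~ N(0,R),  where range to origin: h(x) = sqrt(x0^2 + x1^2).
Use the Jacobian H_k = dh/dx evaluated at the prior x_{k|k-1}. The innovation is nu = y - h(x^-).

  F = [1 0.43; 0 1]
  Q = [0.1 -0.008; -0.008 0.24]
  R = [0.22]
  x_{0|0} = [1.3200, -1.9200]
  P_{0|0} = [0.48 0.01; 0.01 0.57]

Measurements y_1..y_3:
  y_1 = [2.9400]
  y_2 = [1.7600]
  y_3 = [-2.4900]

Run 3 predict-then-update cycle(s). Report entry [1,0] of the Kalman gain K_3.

step 1: x^-=[0.4944, -1.9200]  P^-=[0.6940 0.2471; 0.2471 0.8100]  H_jac=[0.2494 -0.9684]  S=[0.9034]  K=[-0.0733; -0.8000]  nu=[0.9574]  x^+=[0.4242, -2.6859]  P^+=[0.6891 0.1941; 0.1941 0.2317]
step 2: x^-=[-0.7307, -2.6859]  P^-=[0.9989 0.2858; 0.2858 0.4717]  H_jac=[-0.2625 -0.9649]  S=[0.8728]  K=[-0.6163; -0.6075]  nu=[-1.0236]  x^+=[-0.0999, -2.0642]  P^+=[0.6673 -0.0410; -0.0410 0.1497]
step 3: x^-=[-0.9875, -2.0642]  P^-=[0.7597 0.0153; 0.0153 0.3897]  H_jac=[-0.4315 -0.9021]  S=[0.6905]  K=[-0.4948; -0.5186]  nu=[-4.7782]  x^+=[1.3769, 0.4140]  P^+=[0.5907 -0.1619; -0.1619 0.2039]

K[1,0] = -0.5186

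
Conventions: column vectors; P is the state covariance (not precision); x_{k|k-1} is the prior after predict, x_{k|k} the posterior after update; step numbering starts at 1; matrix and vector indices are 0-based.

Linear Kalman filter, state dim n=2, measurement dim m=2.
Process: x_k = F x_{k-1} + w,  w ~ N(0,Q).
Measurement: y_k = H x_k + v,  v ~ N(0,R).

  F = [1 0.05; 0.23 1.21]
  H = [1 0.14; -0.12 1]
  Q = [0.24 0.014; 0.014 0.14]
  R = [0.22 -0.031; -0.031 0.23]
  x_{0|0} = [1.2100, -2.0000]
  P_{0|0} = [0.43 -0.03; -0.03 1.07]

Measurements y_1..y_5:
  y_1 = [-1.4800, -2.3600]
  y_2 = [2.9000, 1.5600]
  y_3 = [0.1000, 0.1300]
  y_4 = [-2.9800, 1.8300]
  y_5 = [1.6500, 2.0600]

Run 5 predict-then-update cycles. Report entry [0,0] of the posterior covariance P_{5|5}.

P_post[0,0] = 0.1385

step 1: x^-=[1.1100, -2.1417]  P^-=[0.6697 0.1410; 0.1410 1.7126]  S=[0.9627 0.2670; 0.2670 1.9184]  K=[0.7357 -0.0708; 0.1564 0.8621]  nu=[-2.2902, -0.0851]  x^+=[-0.5690, -2.5732]  P^+=[0.1667 -0.0191; -0.0191 0.1912]
step 2: x^-=[-0.6976, -3.2444]  P^-=[0.4053 0.0406; 0.0406 0.4181]  S=[0.6449 0.0188; 0.0188 0.6442]  K=[0.6382 -0.0311; 0.1351 0.6375]  nu=[4.0518, 4.7207]  x^+=[1.7415, 0.3125]  P^+=[0.1427 -0.0098; -0.0098 0.1413]
step 3: x^-=[1.7571, 0.7787]  P^-=[0.3821 0.0434; 0.0434 0.3489]  S=[0.6211 0.0147; 0.0147 0.5740]  K=[0.6255 -0.0203; 0.1345 0.5954]  nu=[-1.7662, -0.4379]  x^+=[0.6613, 0.2806]  P^+=[0.1393 -0.0073; -0.0073 0.1319]
step 4: x^-=[0.6753, 0.4916]  P^-=[0.3789 0.0450; 0.0450 0.3364]  S=[0.6181 0.0149; 0.0149 0.5610]  K=[0.6236 -0.0173; 0.1349 0.5864]  nu=[-3.7242, 1.4195]  x^+=[-1.6716, 0.8214]  P^+=[0.1387 -0.0067; -0.0067 0.1299]
step 5: x^-=[-1.6306, 0.6094]  P^-=[0.3783 0.0456; 0.0456 0.3338]  S=[0.6176 0.0152; 0.0152 0.5583]  K=[0.6233 -0.0166; 0.1351 0.5844]  nu=[3.1952, 1.2549]  x^+=[0.3402, 1.7746]  P^+=[0.1385 -0.0065; -0.0065 0.1294]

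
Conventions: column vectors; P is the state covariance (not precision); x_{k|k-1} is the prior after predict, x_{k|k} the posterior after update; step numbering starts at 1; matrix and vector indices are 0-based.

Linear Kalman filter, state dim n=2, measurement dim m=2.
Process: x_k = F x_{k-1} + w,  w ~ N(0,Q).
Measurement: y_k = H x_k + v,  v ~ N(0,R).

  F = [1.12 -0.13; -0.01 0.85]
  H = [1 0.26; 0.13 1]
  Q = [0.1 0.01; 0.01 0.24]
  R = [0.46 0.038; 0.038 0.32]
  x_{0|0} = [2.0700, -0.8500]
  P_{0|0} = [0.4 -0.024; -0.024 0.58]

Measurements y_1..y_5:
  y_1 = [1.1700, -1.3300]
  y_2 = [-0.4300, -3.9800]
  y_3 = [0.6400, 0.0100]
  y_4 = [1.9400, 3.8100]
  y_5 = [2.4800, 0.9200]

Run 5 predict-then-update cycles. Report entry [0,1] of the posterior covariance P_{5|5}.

P_post[0,1] = -0.0390

step 1: x^-=[2.4289, -0.7432]  P^-=[0.6186 -0.0814; -0.0814 0.6595]  S=[1.0808 0.2057; 0.2057 0.9688]  K=[0.5762 -0.1234; -0.0460 0.6796]  nu=[-1.0657, -0.9026]  x^+=[1.9262, -1.3075]  P^+=[0.2742 -0.0532; -0.0532 0.2226]
step 2: x^-=[2.3274, -1.1306]  P^-=[0.4632 -0.0684; -0.0684 0.4018]  S=[0.9148 0.1319; 0.1319 0.7118]  K=[0.5020 -0.1046; -0.0413 0.5596]  nu=[-2.4634, -3.1519]  x^+=[1.4204, -2.7927]  P^+=[0.2388 -0.0454; -0.0454 0.1834]
step 3: x^-=[1.9538, -2.3880]  P^-=[0.4158 -0.0562; -0.0562 0.3733]  S=[0.8718 0.1310; 0.1310 0.6857]  K=[0.4743 -0.0938; -0.0344 0.5403]  nu=[-0.6930, 2.1440]  x^+=[1.4241, -1.2058]  P^+=[0.2253 -0.0413; -0.0413 0.1770]
step 4: x^-=[1.7518, -1.0391]  P^-=[0.3977 -0.0514; -0.0514 0.3686]  S=[0.8558 0.1324; 0.1324 0.6819]  K=[0.4629 -0.0894; -0.0311 0.5367]  nu=[0.4584, 4.6214]  x^+=[1.5506, 1.4270]  P^+=[0.2198 -0.0396; -0.0396 0.1757]
step 5: x^-=[1.5511, 1.1975]  P^-=[0.3902 -0.0496; -0.0496 0.3677]  S=[0.8493 0.1330; 0.1330 0.6813]  K=[0.4581 -0.0878; -0.0298 0.5360]  nu=[0.6175, -0.4791]  x^+=[1.8761, 0.9223]  P^+=[0.2175 -0.0390; -0.0390 0.1754]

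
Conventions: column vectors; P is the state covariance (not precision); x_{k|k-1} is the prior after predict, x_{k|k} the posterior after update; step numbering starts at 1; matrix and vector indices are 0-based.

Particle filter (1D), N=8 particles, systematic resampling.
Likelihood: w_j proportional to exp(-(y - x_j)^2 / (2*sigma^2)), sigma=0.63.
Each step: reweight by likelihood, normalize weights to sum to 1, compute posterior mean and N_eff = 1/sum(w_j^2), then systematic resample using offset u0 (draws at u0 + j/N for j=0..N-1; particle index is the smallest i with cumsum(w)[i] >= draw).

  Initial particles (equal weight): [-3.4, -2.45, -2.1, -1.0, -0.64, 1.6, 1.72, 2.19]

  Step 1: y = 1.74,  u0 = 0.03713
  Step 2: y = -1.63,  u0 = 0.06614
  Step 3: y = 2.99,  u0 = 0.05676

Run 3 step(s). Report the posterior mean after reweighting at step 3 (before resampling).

step 1: w=[0.0000, 0.0000, 0.0000, 0.0000, 0.0003, 0.3547, 0.3633, 0.2817]  mean=1.8091  Neff=2.9661  idx=[5, 5, 5, 6, 6, 6, 7, 7]
step 2: w=[0.2427, 0.2427, 0.2427, 0.0898, 0.0898, 0.0898, 0.0013, 0.0013]  mean=1.6338  Neff=4.9775  idx=[0, 0, 1, 1, 2, 2, 3, 5]
step 3: w=[0.1112, 0.1112, 0.1112, 0.1112, 0.1112, 0.1112, 0.1663, 0.1663]  mean=1.6399  Neff=7.7192  idx=[0, 1, 2, 3, 5, 6, 6, 7]

post_mean = 1.6399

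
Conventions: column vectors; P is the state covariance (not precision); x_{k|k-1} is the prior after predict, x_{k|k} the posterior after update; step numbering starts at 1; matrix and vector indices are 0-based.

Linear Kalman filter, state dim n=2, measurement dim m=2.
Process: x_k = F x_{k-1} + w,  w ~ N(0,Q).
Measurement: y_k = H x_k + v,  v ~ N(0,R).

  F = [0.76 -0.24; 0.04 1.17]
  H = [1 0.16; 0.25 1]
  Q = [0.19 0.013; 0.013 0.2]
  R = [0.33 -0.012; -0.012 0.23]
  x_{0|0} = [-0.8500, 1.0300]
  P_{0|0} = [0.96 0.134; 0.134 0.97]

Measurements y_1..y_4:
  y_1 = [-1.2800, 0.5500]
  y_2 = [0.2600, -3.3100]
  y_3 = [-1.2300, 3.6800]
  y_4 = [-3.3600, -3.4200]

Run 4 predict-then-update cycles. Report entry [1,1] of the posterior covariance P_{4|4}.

P_post[1,1] = 0.1629

step 1: x^-=[-0.8932, 1.1711]  P^-=[0.7515 -0.1123; -0.1123 1.5419]  S=[1.0850 0.3058; 0.3058 1.7627]  K=[0.6981 -0.0782; -0.1242 0.8804]  nu=[-0.5742, -0.3978]  x^+=[-1.2629, 0.8922]  P^+=[0.2453 -0.0877; -0.0877 0.2259]
step 2: x^-=[-1.1739, 0.9934]  P^-=[0.3767 -0.1201; -0.1201 0.5014]  S=[0.6811 0.0375; 0.0375 0.6949]  K=[0.5285 -0.0658; -0.0962 0.6835]  nu=[1.2750, -4.0099]  x^+=[-0.2361, -1.8702]  P^+=[0.1861 -0.0680; -0.0680 0.1754]
step 3: x^-=[0.2694, -2.1975]  P^-=[0.3324 -0.0904; -0.0904 0.4340]  S=[0.6446 0.0465; 0.0465 0.6396]  K=[0.4967 -0.0475; -0.0794 0.6490]  nu=[-1.1478, 5.8102]  x^+=[-0.5769, 1.6644]  P^+=[0.1741 -0.0604; -0.0604 0.1653]
step 4: x^-=[-0.8379, 1.9243]  P^-=[0.3222 -0.0813; -0.0813 0.4209]  S=[0.6369 0.0514; 0.0514 0.6304]  K=[0.4887 -0.0410; -0.0736 0.6415]  nu=[-2.8300, -5.1348]  x^+=[-2.0104, -1.1612]  P^+=[0.1710 -0.0581; -0.0581 0.1629]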